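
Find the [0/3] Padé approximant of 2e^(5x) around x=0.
2/(-125*x**3/6 + 25*x**2/2 - 5*x + 1)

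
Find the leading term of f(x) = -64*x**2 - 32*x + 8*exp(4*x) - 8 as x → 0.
256*x**3/3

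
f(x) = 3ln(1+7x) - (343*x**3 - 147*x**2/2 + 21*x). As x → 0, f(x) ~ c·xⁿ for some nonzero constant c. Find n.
4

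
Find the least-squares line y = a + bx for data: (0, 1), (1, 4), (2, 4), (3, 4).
a = 19/10, b = 9/10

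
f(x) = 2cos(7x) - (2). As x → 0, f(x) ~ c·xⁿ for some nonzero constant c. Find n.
2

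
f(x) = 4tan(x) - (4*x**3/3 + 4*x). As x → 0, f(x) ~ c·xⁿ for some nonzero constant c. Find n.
5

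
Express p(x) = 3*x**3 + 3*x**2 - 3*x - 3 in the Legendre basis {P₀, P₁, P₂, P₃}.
(-2)P₀ + (-6/5)P₁ + (2)P₂ + (6/5)P₃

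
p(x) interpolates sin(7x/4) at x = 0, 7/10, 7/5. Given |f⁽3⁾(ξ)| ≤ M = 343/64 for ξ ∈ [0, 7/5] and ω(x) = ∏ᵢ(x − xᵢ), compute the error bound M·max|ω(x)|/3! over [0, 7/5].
117649*sqrt(3)/1728000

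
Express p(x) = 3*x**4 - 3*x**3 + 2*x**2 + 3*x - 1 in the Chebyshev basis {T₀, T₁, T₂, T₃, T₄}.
(9/8)T₀ + (3/4)T₁ + (5/2)T₂ + (-3/4)T₃ + (3/8)T₄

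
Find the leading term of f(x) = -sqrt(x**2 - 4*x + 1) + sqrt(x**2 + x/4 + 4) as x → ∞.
17/8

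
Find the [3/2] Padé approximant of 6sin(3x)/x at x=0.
(18 - 189*x**2/10)/(9*x**2/20 + 1)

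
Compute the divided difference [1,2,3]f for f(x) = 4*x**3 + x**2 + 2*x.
25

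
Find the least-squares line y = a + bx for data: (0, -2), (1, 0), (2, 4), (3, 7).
a = -12/5, b = 31/10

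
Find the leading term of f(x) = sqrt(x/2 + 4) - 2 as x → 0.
x/8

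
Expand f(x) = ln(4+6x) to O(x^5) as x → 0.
log(4) + 3*x/2 - 9*x**2/8 + 9*x**3/8 - 81*x**4/64 + O(x**5)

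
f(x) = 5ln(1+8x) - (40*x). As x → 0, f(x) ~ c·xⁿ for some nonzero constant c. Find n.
2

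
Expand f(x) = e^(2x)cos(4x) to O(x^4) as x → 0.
1 + 2*x - 6*x**2 - 44*x**3/3 + O(x**4)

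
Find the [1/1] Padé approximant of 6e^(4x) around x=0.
(12*x + 6)/(1 - 2*x)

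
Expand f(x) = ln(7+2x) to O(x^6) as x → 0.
log(7) + 2*x/7 - 2*x**2/49 + 8*x**3/1029 - 4*x**4/2401 + 32*x**5/84035 + O(x**6)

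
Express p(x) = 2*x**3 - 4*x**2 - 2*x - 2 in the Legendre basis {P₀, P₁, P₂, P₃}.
(-10/3)P₀ + (-4/5)P₁ + (-8/3)P₂ + (4/5)P₃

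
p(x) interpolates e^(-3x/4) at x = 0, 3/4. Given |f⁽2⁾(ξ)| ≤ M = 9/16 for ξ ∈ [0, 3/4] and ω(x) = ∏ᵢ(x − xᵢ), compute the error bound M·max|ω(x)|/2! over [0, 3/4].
81/2048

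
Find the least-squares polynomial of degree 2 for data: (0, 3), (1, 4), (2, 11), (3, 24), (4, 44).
108/35 + (-83/35)x + (22/7)x²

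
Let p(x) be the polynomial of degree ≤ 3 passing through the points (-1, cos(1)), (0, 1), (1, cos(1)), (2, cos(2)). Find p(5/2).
-5*cos(1)/2 + 35*cos(2)/16 + 21/16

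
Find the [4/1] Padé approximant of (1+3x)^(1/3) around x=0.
(x**4/3 - 8*x**3/15 + 6*x**2/5 + 16*x/5 + 1)/(11*x/5 + 1)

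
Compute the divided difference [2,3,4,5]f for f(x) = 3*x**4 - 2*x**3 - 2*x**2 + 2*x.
40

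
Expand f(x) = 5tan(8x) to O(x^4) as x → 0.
40*x + 2560*x**3/3 + O(x**4)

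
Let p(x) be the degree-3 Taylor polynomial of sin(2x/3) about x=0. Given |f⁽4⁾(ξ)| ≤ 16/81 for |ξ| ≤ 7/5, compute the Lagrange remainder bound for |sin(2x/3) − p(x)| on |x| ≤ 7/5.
4802/151875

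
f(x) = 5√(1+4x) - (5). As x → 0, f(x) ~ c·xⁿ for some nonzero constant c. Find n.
1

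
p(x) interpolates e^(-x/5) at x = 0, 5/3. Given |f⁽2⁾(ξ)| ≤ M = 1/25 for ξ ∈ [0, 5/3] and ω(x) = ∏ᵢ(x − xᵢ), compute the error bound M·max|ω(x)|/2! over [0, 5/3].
1/72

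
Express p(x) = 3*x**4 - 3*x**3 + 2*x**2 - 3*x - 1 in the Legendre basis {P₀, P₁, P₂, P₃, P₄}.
(4/15)P₀ + (-24/5)P₁ + (64/21)P₂ + (-6/5)P₃ + (24/35)P₄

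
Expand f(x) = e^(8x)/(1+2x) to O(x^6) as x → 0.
1 + 6*x + 20*x**2 + 136*x**3/3 + 80*x**4 + 1696*x**5/15 + O(x**6)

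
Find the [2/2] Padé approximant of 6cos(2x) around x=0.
(6 - 10*x**2)/(x**2/3 + 1)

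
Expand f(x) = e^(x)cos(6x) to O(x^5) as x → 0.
1 + x - 35*x**2/2 - 107*x**3/6 + 1081*x**4/24 + O(x**5)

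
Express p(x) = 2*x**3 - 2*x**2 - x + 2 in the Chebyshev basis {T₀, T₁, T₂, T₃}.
T₀ + (1/2)T₁ - T₂ + (1/2)T₃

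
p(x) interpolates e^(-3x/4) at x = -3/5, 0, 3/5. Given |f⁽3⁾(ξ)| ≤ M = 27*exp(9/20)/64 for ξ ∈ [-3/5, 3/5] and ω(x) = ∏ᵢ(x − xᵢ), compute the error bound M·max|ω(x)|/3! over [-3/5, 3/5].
27*sqrt(3)*exp(9/20)/8000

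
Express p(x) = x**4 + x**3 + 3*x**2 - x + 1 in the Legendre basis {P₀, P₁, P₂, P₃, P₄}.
(11/5)P₀ + (-2/5)P₁ + (18/7)P₂ + (2/5)P₃ + (8/35)P₄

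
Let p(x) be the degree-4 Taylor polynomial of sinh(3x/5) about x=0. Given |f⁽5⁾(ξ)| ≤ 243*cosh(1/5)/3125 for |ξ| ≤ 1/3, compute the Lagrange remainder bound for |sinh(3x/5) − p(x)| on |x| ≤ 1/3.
cosh(1/5)/375000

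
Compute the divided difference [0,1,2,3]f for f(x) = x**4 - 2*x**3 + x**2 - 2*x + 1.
4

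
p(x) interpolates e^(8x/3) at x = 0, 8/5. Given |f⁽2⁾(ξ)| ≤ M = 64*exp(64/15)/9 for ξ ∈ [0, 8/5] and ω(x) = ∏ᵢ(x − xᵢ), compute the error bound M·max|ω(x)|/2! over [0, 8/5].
512*exp(64/15)/225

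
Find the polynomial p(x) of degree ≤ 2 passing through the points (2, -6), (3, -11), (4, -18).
-x**2 - 2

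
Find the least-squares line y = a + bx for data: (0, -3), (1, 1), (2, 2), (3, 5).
a = -5/2, b = 5/2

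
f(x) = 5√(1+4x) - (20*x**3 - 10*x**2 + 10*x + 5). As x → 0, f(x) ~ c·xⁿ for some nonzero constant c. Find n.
4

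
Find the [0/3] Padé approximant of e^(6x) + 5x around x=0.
1/(-971*x**3 + 103*x**2 - 11*x + 1)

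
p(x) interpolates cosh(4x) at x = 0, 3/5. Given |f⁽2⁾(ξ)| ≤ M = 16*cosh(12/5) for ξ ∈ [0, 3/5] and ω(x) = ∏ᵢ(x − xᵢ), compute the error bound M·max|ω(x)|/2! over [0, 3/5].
18*cosh(12/5)/25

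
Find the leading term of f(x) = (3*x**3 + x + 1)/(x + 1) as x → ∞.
3*x**2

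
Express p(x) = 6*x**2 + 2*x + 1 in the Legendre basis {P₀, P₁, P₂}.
(3)P₀ + (2)P₁ + (4)P₂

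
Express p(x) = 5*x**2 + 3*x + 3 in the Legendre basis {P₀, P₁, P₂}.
(14/3)P₀ + (3)P₁ + (10/3)P₂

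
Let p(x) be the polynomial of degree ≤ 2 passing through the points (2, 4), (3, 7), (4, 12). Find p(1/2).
13/4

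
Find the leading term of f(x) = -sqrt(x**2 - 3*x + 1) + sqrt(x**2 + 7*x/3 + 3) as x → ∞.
8/3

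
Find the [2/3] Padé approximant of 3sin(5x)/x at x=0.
(15 - 175*x**2/4)/(5*x**2/4 + 1)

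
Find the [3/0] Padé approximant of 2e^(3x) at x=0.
9*x**3 + 9*x**2 + 6*x + 2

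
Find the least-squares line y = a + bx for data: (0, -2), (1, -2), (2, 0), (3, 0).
a = -11/5, b = 4/5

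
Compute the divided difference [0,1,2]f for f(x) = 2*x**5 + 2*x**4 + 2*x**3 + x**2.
51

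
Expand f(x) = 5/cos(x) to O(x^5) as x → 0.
5 + 5*x**2/2 + 25*x**4/24 + O(x**5)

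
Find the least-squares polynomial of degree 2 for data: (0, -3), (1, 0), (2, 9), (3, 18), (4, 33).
-111/35 + (15/7)x + (12/7)x²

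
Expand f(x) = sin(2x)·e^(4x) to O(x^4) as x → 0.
2*x + 8*x**2 + 44*x**3/3 + O(x**4)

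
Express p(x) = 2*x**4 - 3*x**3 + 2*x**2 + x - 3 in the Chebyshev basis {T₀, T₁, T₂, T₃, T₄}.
(-5/4)T₀ + (-5/4)T₁ + (2)T₂ + (-3/4)T₃ + (1/4)T₄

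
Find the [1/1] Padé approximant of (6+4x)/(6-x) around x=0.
(2*x/3 + 1)/(1 - x/6)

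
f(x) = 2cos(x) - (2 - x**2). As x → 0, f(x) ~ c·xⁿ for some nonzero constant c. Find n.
4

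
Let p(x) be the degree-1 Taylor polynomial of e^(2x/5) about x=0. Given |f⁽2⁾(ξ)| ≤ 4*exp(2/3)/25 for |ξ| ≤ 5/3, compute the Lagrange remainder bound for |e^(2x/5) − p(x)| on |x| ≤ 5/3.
2*exp(2/3)/9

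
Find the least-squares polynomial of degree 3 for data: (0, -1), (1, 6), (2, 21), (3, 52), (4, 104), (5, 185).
-41/42 + (1217/252)x + (11/12)x² + (10/9)x³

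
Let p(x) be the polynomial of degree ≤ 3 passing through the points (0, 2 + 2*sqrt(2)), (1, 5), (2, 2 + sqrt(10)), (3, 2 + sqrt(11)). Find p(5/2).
sqrt(2)/8 + 5*sqrt(11)/16 + 17/16 + 15*sqrt(10)/16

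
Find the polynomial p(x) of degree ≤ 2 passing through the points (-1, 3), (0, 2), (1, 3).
x**2 + 2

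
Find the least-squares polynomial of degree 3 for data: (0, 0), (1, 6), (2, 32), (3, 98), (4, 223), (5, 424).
13/126 + (1055/756)x + (68/63)x² + (337/108)x³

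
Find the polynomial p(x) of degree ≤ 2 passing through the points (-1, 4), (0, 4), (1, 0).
-2*x**2 - 2*x + 4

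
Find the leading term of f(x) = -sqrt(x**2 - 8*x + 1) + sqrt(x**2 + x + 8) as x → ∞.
9/2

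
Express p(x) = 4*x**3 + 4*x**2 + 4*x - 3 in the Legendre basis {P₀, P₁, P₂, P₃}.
(-5/3)P₀ + (32/5)P₁ + (8/3)P₂ + (8/5)P₃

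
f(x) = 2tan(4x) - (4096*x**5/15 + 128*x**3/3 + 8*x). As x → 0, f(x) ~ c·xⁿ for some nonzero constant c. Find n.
7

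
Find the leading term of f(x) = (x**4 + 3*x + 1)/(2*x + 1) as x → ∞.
x**3/2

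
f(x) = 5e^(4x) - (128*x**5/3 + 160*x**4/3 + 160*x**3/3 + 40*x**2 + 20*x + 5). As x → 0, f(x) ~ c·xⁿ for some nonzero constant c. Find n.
6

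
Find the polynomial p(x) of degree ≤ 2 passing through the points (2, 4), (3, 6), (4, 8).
2*x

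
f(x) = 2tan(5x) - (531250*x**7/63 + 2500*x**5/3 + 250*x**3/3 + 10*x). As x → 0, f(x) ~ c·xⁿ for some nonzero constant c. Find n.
9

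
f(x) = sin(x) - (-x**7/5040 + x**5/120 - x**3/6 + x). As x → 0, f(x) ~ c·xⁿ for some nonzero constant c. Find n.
9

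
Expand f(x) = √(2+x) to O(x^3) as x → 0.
sqrt(2) + sqrt(2)*x/4 - sqrt(2)*x**2/32 + O(x**3)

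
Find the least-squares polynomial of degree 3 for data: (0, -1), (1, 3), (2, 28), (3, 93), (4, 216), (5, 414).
-13/14 + (-31/28)x + (51/28)x² + (3)x³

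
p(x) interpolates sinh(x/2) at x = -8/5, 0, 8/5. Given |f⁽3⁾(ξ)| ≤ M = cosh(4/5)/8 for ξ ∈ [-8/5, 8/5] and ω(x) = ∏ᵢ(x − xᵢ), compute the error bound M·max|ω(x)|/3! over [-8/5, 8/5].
64*sqrt(3)*cosh(4/5)/3375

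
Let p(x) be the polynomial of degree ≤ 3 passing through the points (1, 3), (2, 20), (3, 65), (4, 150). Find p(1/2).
5/4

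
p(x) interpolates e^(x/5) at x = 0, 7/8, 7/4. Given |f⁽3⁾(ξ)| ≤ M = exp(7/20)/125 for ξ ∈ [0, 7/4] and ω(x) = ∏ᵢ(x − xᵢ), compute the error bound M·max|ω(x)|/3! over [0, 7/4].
343*sqrt(3)*exp(7/20)/1728000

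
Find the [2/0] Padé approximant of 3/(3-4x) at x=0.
16*x**2/9 + 4*x/3 + 1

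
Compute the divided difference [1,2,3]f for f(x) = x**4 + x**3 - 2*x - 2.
31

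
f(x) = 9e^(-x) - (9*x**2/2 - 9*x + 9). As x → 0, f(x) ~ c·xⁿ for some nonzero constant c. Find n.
3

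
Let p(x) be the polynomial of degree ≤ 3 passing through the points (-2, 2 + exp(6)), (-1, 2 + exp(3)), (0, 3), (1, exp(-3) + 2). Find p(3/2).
((-5*exp(6) - 3 + 21*exp(3))*exp(3) + 35)*exp(-3)/16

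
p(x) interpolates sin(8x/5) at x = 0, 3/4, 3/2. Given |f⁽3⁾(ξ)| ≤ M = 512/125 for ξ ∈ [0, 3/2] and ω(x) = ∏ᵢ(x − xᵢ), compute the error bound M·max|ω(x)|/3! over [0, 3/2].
8*sqrt(3)/125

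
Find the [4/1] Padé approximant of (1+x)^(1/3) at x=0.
(x**4/243 - 8*x**3/405 + 2*x**2/15 + 16*x/15 + 1)/(11*x/15 + 1)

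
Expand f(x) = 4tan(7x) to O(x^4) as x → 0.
28*x + 1372*x**3/3 + O(x**4)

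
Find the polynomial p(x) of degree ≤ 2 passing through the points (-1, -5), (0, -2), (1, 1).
3*x - 2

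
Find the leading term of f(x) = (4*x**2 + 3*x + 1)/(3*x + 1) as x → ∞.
4*x/3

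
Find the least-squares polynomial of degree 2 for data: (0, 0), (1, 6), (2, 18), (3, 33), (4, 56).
3/35 + (233/70)x + (37/14)x²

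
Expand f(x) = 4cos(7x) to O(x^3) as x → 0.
4 - 98*x**2 + O(x**3)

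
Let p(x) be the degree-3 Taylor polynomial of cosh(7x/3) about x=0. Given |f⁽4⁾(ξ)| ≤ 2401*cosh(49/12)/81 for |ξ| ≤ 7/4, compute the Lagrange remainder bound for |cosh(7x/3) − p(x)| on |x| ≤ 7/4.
5764801*cosh(49/12)/497664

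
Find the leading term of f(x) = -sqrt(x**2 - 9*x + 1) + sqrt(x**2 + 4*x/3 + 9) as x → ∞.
31/6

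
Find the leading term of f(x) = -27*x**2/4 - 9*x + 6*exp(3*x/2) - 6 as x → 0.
27*x**3/8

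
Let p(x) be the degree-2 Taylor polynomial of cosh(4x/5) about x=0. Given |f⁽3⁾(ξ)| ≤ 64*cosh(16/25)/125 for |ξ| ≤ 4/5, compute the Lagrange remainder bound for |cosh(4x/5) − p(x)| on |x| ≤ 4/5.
2048*cosh(16/25)/46875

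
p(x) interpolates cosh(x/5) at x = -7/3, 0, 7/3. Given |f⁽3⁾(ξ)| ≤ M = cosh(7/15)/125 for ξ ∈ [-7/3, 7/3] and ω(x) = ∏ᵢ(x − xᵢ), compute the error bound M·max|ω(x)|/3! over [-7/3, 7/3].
343*sqrt(3)*cosh(7/15)/91125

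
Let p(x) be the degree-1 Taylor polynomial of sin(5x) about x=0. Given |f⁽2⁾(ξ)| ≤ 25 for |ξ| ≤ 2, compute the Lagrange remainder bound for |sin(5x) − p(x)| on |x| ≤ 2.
50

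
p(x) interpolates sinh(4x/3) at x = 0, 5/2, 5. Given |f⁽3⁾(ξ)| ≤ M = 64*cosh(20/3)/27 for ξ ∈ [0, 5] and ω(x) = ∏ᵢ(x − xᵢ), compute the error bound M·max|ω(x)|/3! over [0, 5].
1000*sqrt(3)*cosh(20/3)/729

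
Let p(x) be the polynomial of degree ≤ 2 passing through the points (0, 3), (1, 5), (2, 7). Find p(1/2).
4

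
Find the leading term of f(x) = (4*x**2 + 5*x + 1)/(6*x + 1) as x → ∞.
2*x/3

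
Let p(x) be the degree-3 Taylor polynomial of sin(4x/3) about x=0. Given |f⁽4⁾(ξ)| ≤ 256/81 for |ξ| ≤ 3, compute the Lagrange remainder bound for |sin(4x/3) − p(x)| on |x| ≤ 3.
32/3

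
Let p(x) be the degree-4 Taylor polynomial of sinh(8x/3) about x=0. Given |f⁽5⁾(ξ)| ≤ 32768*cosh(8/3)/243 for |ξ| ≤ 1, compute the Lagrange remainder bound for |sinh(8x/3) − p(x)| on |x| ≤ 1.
4096*cosh(8/3)/3645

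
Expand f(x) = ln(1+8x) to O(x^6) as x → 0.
8*x - 32*x**2 + 512*x**3/3 - 1024*x**4 + 32768*x**5/5 + O(x**6)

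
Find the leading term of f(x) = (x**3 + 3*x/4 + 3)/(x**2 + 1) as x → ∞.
x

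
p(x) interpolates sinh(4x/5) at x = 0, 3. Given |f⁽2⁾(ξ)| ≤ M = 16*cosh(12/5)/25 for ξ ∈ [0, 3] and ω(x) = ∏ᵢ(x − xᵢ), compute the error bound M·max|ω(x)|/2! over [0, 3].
18*cosh(12/5)/25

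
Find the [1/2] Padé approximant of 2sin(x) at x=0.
2*x/(x**2/6 + 1)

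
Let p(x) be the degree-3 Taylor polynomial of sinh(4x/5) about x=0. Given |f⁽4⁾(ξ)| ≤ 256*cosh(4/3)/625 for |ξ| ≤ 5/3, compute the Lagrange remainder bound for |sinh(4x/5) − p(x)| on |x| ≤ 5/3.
32*cosh(4/3)/243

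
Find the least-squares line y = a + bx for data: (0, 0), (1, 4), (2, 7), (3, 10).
a = 3/10, b = 33/10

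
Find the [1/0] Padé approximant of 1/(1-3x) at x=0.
3*x + 1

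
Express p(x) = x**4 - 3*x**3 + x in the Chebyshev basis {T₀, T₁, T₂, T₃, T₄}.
(3/8)T₀ + (-5/4)T₁ + (1/2)T₂ + (-3/4)T₃ + (1/8)T₄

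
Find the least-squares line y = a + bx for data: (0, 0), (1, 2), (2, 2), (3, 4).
a = 1/5, b = 6/5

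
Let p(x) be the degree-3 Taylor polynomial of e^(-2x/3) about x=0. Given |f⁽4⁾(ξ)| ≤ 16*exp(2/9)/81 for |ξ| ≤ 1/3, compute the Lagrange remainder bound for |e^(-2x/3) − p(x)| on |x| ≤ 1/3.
2*exp(2/9)/19683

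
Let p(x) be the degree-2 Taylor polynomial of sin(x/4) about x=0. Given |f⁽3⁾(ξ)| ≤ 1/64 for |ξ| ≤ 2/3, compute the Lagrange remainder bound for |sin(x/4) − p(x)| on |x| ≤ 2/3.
1/1296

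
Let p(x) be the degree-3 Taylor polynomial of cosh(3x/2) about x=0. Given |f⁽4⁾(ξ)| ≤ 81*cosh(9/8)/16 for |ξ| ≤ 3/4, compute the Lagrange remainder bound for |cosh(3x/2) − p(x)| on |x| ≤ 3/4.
2187*cosh(9/8)/32768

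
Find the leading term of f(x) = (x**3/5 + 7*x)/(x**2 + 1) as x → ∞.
x/5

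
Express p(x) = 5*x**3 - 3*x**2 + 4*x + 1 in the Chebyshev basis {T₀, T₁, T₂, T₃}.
(-1/2)T₀ + (31/4)T₁ + (-3/2)T₂ + (5/4)T₃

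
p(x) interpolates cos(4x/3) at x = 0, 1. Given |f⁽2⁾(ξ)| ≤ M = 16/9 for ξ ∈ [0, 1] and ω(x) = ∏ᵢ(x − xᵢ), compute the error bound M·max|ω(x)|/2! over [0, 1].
2/9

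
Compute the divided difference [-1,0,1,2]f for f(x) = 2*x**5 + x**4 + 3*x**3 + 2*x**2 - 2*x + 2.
15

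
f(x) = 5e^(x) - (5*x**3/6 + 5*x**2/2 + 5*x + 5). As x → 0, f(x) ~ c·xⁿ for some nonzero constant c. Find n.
4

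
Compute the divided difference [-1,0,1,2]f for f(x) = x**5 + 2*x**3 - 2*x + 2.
7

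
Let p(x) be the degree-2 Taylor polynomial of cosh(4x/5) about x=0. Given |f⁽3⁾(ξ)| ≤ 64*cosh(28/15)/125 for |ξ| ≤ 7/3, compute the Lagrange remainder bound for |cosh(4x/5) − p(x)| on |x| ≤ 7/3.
10976*cosh(28/15)/10125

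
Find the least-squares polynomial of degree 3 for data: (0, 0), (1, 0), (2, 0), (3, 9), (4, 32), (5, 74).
10/63 + (106/189)x + (-283/126)x² + (55/54)x³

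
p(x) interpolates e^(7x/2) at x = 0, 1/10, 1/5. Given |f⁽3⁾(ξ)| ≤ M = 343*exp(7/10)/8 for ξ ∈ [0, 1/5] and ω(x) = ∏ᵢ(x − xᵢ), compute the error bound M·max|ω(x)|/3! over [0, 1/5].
343*sqrt(3)*exp(7/10)/216000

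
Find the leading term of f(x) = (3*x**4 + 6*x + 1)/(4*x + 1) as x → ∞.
3*x**3/4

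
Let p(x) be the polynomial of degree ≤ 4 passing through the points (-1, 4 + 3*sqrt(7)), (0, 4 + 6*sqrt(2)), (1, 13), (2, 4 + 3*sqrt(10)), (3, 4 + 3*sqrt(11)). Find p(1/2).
-15*sqrt(10)/32 - 15*sqrt(7)/128 + 9*sqrt(11)/128 + 45*sqrt(2)/16 + 661/64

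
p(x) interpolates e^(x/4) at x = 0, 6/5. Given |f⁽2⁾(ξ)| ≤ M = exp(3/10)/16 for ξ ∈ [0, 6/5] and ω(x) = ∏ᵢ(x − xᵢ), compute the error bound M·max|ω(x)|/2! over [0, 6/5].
9*exp(3/10)/800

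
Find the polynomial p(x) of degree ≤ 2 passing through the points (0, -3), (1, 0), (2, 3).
3*x - 3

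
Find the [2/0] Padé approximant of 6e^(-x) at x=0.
3*x**2 - 6*x + 6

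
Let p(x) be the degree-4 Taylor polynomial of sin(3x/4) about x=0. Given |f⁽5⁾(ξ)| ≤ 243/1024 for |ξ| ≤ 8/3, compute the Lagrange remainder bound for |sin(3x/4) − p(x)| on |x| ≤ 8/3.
4/15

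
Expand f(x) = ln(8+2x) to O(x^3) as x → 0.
log(8) + x/4 - x**2/32 + O(x**3)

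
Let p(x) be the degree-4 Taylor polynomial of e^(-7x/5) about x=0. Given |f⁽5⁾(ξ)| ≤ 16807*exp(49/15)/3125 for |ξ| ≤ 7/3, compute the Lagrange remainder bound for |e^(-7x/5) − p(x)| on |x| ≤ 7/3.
282475249*exp(49/15)/91125000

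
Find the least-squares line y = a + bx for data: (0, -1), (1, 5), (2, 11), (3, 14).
a = -2/5, b = 51/10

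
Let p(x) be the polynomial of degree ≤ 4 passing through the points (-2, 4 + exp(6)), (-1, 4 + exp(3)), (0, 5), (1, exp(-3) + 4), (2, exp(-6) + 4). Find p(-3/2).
(-5 + 28*exp(3) + (442 + 140*exp(3) + 35*exp(6))*exp(6))*exp(-6)/128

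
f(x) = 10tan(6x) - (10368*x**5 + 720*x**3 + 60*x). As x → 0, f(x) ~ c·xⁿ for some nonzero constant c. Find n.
7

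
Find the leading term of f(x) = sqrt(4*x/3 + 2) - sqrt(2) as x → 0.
sqrt(2)*x/3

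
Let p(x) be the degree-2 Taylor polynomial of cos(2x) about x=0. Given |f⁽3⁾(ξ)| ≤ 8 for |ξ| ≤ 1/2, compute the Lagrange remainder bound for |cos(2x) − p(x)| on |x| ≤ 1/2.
1/6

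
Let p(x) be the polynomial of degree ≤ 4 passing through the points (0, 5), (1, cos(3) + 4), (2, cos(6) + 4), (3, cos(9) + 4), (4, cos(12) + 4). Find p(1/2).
35*cos(3)/32 - 35*cos(6)/64 + 7*cos(9)/32 - 5*cos(12)/128 + 547/128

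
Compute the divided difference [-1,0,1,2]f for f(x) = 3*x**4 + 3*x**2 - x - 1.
6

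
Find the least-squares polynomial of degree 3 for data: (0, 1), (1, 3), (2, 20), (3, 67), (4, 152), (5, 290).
19/18 + (-265/108)x + (77/36)x² + (107/54)x³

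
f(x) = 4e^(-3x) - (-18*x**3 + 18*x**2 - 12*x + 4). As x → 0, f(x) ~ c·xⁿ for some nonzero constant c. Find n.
4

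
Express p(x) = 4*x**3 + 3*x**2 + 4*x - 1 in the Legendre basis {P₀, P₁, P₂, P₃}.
(32/5)P₁ + (2)P₂ + (8/5)P₃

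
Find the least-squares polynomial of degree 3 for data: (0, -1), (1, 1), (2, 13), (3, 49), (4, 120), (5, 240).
-41/42 + (209/252)x + (-13/12)x² + (19/9)x³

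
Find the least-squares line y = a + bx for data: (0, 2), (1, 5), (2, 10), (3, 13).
a = 9/5, b = 19/5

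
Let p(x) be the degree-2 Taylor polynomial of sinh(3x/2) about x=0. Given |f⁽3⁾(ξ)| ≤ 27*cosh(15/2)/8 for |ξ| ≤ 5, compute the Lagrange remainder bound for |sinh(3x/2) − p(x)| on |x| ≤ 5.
1125*cosh(15/2)/16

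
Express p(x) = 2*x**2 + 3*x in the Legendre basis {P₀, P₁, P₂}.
(2/3)P₀ + (3)P₁ + (4/3)P₂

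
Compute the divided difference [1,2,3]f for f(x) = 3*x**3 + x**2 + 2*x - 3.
19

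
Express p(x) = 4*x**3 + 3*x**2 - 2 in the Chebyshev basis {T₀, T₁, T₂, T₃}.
(-1/2)T₀ + (3)T₁ + (3/2)T₂ + T₃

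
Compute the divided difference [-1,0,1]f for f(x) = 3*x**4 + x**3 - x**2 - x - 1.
2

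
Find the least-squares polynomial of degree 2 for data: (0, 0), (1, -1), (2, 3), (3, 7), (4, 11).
-4/7 + (1/7)x + (5/7)x²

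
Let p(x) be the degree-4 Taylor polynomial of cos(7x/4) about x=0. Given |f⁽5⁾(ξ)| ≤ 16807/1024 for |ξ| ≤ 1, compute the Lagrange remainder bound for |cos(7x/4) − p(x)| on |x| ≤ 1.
16807/122880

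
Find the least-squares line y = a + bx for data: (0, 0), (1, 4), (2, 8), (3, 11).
a = 1/5, b = 37/10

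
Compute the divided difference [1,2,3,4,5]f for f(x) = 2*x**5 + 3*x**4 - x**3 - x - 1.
33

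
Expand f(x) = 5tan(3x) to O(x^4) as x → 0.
15*x + 45*x**3 + O(x**4)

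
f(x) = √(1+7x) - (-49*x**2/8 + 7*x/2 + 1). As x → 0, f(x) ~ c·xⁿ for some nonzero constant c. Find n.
3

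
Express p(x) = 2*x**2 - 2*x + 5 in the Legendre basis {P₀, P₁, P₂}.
(17/3)P₀ + (-2)P₁ + (4/3)P₂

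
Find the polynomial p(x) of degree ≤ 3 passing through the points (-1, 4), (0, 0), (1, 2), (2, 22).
2*x**3 + 3*x**2 - 3*x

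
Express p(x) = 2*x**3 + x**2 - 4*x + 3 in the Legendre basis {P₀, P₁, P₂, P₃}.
(10/3)P₀ + (-14/5)P₁ + (2/3)P₂ + (4/5)P₃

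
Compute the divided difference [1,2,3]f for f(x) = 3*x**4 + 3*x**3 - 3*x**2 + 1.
90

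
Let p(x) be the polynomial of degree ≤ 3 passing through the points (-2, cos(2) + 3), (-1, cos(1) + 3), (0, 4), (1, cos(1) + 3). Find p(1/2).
cos(2)/16 + 63/16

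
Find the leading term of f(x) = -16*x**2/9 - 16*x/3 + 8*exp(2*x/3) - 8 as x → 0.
32*x**3/81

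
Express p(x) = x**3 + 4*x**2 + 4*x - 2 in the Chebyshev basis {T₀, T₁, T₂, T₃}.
(19/4)T₁ + (2)T₂ + (1/4)T₃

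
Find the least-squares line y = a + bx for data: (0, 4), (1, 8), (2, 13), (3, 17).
a = 39/10, b = 22/5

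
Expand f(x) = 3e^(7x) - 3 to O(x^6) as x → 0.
21*x + 147*x**2/2 + 343*x**3/2 + 2401*x**4/8 + 16807*x**5/40 + O(x**6)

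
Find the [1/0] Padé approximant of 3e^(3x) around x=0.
9*x + 3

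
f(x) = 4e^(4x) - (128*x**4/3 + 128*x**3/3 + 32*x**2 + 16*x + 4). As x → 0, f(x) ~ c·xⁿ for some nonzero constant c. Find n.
5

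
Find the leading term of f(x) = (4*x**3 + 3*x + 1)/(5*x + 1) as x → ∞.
4*x**2/5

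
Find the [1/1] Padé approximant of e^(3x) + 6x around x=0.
(17*x/2 + 1)/(1 - x/2)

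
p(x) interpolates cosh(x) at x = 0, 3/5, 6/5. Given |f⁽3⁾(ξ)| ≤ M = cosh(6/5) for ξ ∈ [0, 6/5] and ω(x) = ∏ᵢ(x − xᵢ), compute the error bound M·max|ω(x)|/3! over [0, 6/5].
sqrt(3)*cosh(6/5)/125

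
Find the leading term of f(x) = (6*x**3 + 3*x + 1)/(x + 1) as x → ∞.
6*x**2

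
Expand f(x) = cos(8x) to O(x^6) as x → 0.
1 - 32*x**2 + 512*x**4/3 + O(x**6)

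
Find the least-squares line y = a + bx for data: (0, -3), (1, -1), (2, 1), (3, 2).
a = -14/5, b = 17/10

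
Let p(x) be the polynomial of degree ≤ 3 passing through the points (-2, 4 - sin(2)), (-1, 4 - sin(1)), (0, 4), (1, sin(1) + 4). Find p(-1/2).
-5*sin(1)/8 + sin(2)/16 + 4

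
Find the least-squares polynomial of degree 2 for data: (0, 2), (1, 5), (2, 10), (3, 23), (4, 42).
88/35 + (-57/35)x + (20/7)x²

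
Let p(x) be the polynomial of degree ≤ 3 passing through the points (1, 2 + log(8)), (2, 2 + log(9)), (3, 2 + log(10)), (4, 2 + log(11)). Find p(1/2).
2 + log(640*11**(11/16)*2**(7/8)*3**(5/8)*5**(5/16)/2673)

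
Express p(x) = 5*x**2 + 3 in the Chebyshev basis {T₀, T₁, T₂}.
(11/2)T₀ + (5/2)T₂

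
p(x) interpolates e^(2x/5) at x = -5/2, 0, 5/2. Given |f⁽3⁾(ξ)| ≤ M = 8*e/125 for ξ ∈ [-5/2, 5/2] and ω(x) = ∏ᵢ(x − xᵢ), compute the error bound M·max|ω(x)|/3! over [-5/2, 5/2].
sqrt(3)*e/27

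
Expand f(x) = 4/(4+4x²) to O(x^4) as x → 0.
1 - x**2 + O(x**4)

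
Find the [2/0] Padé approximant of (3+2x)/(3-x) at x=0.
x**2/3 + x + 1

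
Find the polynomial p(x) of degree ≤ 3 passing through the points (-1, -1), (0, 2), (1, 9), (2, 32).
2*x**3 + 2*x**2 + 3*x + 2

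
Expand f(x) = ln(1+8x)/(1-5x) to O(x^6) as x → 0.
8*x + 8*x**2 + 632*x**3/3 + 88*x**4/3 + 100504*x**5/15 + O(x**6)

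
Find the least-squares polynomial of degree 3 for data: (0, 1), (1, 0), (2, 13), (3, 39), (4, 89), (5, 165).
17/21 + (-503/126)x + (257/84)x² + (31/36)x³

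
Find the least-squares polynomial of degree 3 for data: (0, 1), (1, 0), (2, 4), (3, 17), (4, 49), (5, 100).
68/63 + (-49/27)x + (-19/63)x² + (25/27)x³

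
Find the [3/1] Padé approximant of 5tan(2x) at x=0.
40*x**3/3 + 10*x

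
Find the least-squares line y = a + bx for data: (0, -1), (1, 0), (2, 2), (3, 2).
a = -9/10, b = 11/10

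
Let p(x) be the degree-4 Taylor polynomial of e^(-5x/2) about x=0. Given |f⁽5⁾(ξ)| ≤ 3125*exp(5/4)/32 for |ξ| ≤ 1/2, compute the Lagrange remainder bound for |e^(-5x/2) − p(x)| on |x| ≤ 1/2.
625*exp(5/4)/24576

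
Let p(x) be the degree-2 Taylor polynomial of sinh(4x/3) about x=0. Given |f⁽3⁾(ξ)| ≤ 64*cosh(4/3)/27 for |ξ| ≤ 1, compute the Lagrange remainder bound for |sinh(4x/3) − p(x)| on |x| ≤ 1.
32*cosh(4/3)/81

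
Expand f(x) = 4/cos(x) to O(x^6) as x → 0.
4 + 2*x**2 + 5*x**4/6 + O(x**6)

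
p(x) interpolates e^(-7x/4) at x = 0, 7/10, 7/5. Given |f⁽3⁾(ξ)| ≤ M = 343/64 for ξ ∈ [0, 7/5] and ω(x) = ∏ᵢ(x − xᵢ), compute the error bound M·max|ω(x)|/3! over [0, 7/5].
117649*sqrt(3)/1728000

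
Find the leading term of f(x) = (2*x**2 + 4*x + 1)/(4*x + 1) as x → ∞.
x/2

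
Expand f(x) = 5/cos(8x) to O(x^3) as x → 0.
5 + 160*x**2 + O(x**3)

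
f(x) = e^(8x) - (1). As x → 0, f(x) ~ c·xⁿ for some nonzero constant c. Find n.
1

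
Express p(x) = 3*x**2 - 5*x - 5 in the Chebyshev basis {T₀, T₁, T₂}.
(-7/2)T₀ + (-5)T₁ + (3/2)T₂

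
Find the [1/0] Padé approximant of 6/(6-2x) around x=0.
x/3 + 1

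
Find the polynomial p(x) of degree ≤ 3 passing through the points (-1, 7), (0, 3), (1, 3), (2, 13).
x**3 + 2*x**2 - 3*x + 3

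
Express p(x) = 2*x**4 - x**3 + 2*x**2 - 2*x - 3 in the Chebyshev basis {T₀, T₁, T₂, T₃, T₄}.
(-5/4)T₀ + (-11/4)T₁ + (2)T₂ + (-1/4)T₃ + (1/4)T₄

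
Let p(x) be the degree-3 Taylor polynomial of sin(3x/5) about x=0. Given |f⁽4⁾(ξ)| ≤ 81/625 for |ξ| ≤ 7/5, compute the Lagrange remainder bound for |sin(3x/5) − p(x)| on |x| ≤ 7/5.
64827/3125000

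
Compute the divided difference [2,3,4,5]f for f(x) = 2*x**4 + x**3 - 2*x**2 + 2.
29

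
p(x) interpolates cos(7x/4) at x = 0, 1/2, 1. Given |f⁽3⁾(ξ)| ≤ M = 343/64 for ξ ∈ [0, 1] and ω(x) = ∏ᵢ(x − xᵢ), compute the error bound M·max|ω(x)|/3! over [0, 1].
343*sqrt(3)/13824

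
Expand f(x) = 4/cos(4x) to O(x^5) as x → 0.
4 + 32*x**2 + 640*x**4/3 + O(x**5)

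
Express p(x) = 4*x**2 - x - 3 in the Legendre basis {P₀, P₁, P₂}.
(-5/3)P₀ - P₁ + (8/3)P₂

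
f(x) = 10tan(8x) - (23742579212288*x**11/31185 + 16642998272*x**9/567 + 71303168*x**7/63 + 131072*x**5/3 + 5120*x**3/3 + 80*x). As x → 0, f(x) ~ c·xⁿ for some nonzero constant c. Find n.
13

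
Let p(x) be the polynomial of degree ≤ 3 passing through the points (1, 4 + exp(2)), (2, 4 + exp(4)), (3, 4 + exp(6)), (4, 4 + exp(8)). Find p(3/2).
-5*exp(6)/16 + 5*exp(2)/16 + 4 + 15*exp(4)/16 + exp(8)/16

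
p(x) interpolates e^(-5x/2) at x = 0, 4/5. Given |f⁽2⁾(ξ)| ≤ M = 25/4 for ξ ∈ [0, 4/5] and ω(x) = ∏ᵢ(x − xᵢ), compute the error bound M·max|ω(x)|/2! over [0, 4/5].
1/2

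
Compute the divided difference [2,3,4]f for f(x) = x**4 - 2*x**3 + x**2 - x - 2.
38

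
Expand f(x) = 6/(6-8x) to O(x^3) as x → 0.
1 + 4*x/3 + 16*x**2/9 + O(x**3)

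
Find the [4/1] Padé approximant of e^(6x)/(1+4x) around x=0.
(10098*x**4/175 + 936*x**3/35 + 2826*x**2/175 + 888*x/175 + 1)/(538*x/175 + 1)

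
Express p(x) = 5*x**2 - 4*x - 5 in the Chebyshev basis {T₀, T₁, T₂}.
(-5/2)T₀ + (-4)T₁ + (5/2)T₂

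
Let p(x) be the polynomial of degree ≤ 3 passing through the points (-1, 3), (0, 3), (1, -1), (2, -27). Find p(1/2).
21/8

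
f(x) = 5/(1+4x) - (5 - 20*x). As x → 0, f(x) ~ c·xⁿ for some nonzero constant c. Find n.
2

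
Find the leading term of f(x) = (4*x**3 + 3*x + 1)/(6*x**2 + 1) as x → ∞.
2*x/3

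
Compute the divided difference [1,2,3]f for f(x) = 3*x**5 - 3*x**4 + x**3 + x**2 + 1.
202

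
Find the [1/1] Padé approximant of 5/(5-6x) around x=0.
1/(1 - 6*x/5)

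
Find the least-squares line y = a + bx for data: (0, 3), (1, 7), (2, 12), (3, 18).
a = 5/2, b = 5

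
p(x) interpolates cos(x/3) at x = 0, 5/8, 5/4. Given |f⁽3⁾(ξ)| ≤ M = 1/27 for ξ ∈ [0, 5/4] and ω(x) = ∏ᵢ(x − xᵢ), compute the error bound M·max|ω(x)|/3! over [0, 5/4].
125*sqrt(3)/373248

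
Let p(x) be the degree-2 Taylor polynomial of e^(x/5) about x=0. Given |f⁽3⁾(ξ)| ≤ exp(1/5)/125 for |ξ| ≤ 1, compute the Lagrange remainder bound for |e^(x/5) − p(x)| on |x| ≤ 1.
exp(1/5)/750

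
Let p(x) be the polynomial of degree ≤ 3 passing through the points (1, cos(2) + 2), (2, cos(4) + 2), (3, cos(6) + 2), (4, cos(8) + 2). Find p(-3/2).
231*cos(2)/16 - 105*cos(8)/16 + 2 - 495*cos(4)/16 + 385*cos(6)/16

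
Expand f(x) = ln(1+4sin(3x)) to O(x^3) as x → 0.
12*x - 72*x**2 + O(x**3)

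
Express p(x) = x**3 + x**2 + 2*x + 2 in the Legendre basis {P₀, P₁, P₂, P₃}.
(7/3)P₀ + (13/5)P₁ + (2/3)P₂ + (2/5)P₃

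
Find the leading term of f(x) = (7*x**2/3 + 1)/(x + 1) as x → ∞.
7*x/3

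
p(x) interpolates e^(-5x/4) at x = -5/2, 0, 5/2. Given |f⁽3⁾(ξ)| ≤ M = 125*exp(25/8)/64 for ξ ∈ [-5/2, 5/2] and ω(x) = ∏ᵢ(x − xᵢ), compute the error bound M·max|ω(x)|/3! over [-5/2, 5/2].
15625*sqrt(3)*exp(25/8)/13824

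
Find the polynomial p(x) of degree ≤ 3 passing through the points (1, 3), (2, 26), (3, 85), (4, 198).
3*x**3 + 2*x - 2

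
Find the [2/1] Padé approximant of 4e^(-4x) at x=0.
(32*x**2/3 - 32*x/3 + 4)/(4*x/3 + 1)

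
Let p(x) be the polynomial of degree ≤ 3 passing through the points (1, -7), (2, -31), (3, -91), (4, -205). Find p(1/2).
-23/8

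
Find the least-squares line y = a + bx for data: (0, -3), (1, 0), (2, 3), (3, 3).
a = -12/5, b = 21/10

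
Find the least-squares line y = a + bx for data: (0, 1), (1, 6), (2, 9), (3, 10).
a = 2, b = 3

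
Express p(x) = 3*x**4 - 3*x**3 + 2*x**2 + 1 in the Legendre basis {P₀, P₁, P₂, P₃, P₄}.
(34/15)P₀ + (-9/5)P₁ + (64/21)P₂ + (-6/5)P₃ + (24/35)P₄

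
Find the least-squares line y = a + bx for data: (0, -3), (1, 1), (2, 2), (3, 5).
a = -5/2, b = 5/2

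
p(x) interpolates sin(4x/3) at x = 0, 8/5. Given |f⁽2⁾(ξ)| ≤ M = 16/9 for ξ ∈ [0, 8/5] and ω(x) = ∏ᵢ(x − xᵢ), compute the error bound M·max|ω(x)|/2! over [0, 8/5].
128/225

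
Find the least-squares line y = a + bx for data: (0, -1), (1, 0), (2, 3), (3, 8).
a = -2, b = 3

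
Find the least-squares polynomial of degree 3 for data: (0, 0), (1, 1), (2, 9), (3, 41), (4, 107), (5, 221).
19/126 + (167/756)x + (-263/126)x² + (235/108)x³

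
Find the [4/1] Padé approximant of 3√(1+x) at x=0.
(9*x**4/640 - 3*x**3/40 + 27*x**2/40 + 18*x/5 + 3)/(7*x/10 + 1)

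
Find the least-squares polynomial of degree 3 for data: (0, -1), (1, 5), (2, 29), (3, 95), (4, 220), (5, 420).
-29/42 + (101/252)x + (101/84)x² + (28/9)x³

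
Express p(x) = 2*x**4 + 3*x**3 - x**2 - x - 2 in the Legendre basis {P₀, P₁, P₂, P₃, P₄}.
(-29/15)P₀ + (4/5)P₁ + (10/21)P₂ + (6/5)P₃ + (16/35)P₄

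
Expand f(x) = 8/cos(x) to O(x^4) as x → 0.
8 + 4*x**2 + O(x**4)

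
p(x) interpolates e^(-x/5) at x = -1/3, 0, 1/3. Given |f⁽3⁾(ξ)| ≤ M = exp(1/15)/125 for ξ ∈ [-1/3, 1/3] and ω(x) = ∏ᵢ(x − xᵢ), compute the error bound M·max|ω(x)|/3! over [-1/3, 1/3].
sqrt(3)*exp(1/15)/91125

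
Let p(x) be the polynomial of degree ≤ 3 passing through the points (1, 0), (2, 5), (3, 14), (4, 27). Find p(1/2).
-1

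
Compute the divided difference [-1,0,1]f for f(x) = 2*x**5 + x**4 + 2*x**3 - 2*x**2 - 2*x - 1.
-1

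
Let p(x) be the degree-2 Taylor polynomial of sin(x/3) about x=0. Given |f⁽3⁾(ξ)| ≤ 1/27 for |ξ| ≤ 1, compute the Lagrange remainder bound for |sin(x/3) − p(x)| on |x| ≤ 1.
1/162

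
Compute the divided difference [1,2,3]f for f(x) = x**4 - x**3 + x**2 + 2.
20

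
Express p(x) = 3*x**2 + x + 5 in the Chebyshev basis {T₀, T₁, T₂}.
(13/2)T₀ + T₁ + (3/2)T₂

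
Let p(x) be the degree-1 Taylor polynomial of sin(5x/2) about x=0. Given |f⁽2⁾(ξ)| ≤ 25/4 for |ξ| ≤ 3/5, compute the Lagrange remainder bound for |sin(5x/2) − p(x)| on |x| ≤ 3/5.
9/8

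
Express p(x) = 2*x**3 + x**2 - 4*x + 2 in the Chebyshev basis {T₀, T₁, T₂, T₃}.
(5/2)T₀ + (-5/2)T₁ + (1/2)T₂ + (1/2)T₃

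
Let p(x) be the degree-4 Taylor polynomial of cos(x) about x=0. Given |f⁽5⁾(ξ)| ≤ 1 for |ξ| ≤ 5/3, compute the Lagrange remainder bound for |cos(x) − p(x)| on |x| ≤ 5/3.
625/5832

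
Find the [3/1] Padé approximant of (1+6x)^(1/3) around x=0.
(-8*x**3/3 + 4*x**2 + 6*x + 1)/(4*x + 1)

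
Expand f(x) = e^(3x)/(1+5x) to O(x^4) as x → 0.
1 - 2*x + 29*x**2/2 - 68*x**3 + O(x**4)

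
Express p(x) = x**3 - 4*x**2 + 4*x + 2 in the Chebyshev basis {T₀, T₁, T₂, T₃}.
(19/4)T₁ + (-2)T₂ + (1/4)T₃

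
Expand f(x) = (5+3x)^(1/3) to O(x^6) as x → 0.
5**(1/3) + 5**(1/3)*x/5 - 5**(1/3)*x**2/25 + 5**(1/3)*x**3/75 - 2*5**(1/3)*x**4/375 + 22*5**(1/3)*x**5/9375 + O(x**6)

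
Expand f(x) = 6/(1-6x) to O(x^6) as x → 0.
6 + 36*x + 216*x**2 + 1296*x**3 + 7776*x**4 + 46656*x**5 + O(x**6)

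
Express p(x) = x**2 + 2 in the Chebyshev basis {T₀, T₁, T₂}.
(5/2)T₀ + (1/2)T₂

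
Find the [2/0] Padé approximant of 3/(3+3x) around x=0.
x**2 - x + 1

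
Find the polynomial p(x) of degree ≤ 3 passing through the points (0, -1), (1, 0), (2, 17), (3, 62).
2*x**3 + 2*x**2 - 3*x - 1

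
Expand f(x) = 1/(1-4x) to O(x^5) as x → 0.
1 + 4*x + 16*x**2 + 64*x**3 + 256*x**4 + O(x**5)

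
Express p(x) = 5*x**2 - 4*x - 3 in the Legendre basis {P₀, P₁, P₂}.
(-4/3)P₀ + (-4)P₁ + (10/3)P₂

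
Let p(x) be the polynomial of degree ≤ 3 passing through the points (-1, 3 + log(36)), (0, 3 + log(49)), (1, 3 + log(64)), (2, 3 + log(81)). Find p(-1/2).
3 + log(7*2**(3/4)*21**(7/8)/4)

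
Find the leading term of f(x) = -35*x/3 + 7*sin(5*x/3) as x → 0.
-875*x**3/162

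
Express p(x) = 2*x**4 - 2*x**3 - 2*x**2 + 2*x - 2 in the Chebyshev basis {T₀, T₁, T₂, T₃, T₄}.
(-9/4)T₀ + (1/2)T₁ + (-1/2)T₃ + (1/4)T₄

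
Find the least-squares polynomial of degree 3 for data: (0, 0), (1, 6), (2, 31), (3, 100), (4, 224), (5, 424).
5/21 + (-25/63)x + (97/42)x² + (53/18)x³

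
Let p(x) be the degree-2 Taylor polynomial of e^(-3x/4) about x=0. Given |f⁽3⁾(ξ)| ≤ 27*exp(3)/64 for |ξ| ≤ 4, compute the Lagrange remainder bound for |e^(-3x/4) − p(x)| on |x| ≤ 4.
9*exp(3)/2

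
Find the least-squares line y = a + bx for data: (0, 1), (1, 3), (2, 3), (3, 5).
a = 6/5, b = 6/5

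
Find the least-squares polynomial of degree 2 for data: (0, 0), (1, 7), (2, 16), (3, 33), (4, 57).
3/5 + (2)x + (3)x²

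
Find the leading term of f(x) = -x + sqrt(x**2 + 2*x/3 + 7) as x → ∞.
1/3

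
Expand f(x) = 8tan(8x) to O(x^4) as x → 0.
64*x + 4096*x**3/3 + O(x**4)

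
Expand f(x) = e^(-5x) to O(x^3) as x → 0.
1 - 5*x + 25*x**2/2 + O(x**3)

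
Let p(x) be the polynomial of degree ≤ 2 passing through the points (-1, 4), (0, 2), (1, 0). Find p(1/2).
1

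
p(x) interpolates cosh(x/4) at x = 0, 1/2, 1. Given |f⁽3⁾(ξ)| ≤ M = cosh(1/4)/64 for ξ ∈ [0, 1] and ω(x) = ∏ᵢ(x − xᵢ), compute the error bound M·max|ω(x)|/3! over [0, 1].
sqrt(3)*cosh(1/4)/13824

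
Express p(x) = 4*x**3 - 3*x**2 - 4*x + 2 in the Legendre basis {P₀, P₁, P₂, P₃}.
P₀ + (-8/5)P₁ + (-2)P₂ + (8/5)P₃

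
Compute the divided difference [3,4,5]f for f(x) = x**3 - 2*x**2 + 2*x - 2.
10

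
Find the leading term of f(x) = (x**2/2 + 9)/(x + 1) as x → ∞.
x/2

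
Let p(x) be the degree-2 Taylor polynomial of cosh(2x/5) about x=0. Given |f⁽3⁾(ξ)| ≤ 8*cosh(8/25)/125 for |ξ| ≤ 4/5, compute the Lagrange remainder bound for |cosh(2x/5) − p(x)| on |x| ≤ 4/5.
256*cosh(8/25)/46875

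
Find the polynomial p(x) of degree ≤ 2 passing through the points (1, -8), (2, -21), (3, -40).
-3*x**2 - 4*x - 1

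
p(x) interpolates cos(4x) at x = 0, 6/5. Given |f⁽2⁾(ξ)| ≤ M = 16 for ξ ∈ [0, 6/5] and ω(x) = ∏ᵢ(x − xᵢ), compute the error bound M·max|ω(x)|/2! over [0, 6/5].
72/25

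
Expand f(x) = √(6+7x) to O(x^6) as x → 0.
sqrt(6) + 7*sqrt(6)*x/12 - 49*sqrt(6)*x**2/288 + 343*sqrt(6)*x**3/3456 - 12005*sqrt(6)*x**4/165888 + 117649*sqrt(6)*x**5/1990656 + O(x**6)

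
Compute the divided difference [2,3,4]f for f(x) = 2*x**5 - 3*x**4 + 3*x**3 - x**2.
431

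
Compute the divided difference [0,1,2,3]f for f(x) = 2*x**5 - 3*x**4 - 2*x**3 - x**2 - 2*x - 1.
30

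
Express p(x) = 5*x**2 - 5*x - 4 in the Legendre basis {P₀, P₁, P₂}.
(-7/3)P₀ + (-5)P₁ + (10/3)P₂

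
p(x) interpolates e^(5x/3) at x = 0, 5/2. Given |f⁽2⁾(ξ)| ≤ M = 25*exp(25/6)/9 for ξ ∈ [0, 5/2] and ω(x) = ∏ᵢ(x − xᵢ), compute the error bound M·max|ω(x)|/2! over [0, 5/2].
625*exp(25/6)/288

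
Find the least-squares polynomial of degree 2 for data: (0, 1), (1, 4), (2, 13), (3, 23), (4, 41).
36/35 + (73/70)x + (31/14)x²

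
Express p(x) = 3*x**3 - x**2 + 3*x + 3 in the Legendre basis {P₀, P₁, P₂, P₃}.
(8/3)P₀ + (24/5)P₁ + (-2/3)P₂ + (6/5)P₃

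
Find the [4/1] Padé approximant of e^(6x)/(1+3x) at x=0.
(162*x**4/5 + 72*x**3/5 + 54*x**2/5 + 18*x/5 + 1)/(3*x/5 + 1)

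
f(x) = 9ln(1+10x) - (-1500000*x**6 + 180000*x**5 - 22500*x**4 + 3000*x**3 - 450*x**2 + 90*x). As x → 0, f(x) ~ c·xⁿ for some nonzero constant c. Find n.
7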